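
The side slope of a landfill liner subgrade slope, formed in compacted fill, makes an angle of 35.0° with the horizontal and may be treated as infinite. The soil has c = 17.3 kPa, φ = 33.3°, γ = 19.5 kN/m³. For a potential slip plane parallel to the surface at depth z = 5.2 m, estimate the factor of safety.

FS = 1.30

For an infinite slope with a slip plane parallel to the surface (no pore pressure): FS = [c + γz cos²β tanφ] / [γz sinβ cosβ].
γz = 19.5·5.2 = 101.40 kN/m²
Numerator = 17.3 + 101.40·cos²35.0°·tan33.3° = 17.3 + 101.40·0.6710·0.6569 = 61.994 kPa
Denominator = 101.40·sin35.0°·cos35.0° = 101.40·0.5736·0.8192 = 47.642 kPa
FS = 61.994 / 47.642 = 1.301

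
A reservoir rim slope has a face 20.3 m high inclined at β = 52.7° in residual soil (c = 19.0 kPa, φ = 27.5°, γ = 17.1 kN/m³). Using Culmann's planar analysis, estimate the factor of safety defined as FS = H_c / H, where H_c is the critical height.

FS = 1.62

H_c = (4c/γ) · sinβ cosφ / [1 − cos(β − φ)]
    = (4·19.0/17.1) · sin52.7°·cos27.5° / [1 − cos25.2°]
    = 4.444 · 0.7056 / 0.0952 = 32.95 m
FS = H_c / H = 32.95 / 20.3 = 1.623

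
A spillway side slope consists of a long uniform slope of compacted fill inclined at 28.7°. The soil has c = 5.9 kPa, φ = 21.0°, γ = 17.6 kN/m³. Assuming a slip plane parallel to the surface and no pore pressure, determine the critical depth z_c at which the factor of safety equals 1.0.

Setting FS = 1.00 in FS = [c + γz cos²β tanφ] / [γz sinβ cosβ] and solving for z:
z = c / [γ cosβ (FS·sinβ − cosβ·tanφ)]
  = 5.9 / [17.6·cos28.7°·(1.00·sin28.7° − cos28.7°·tan21.0°)]
  = 5.9 / [17.6·0.8771·(1.00·0.4802 − 0.8771·0.3839)]
  = 5.9 / 2.2156 = 2.663 m

z_c = 2.66 m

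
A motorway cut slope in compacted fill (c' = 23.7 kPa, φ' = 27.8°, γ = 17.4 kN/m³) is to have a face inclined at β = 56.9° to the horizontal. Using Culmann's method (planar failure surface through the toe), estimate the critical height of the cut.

Culmann's analysis gives the critical failure plane at α_cr = (β + φ')/2 = (56.9 + 27.8)/2 = 42.4°, and the critical height
H_c = (4c'/γ) · sinβ cosφ' / [1 − cos(β − φ')]
    = (4·23.7/17.4) · sin56.9°·cos27.8° / [1 − cos(29.1°)]
    = 5.448 · 0.8377·0.8846 / [1 − 0.8738]
    = 5.448 · 0.7410 / 0.1262
    = 31.98 m

H_c = 31.98 m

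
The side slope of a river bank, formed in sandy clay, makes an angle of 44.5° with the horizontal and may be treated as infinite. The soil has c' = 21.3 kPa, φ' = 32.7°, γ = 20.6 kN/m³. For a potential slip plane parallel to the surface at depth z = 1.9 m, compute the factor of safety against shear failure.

FS = 1.74

For an infinite slope with a slip plane parallel to the surface (no pore pressure): FS = [c' + γz cos²β tanφ'] / [γz sinβ cosβ].
γz = 20.6·1.9 = 39.14 kN/m²
Numerator = 21.3 + 39.14·cos²44.5°·tan32.7° = 21.3 + 39.14·0.5087·0.6420 = 34.083 kPa
Denominator = 39.14·sin44.5°·cos44.5° = 39.14·0.7009·0.7133 = 19.567 kPa
FS = 34.083 / 19.567 = 1.742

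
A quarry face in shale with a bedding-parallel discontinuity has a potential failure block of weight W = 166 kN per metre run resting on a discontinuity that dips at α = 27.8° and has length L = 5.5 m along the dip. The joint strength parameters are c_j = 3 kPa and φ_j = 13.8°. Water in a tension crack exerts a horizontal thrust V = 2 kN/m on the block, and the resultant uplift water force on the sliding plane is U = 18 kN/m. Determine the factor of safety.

FS = 0.61

Resolving the block weight along and normal to the plane and applying the Mohr–Coulomb strength on the joint:
N' = W cosα − U − V sinα = 166·cos27.8° − 18 − 2·sin27.8° = 127.9 kN/m
Driving force T = W sinα + V cosα = 166·sin27.8° + 2·cos27.8° = 79.2 kN/m
Resisting force R = c_j·L + N'·tanφ_j = 3·5.5 + 127.9·tan13.8° = 16.5 + 31.4 = 47.9 kN/m
FS = R / T = 47.9 / 79.2 = 0.605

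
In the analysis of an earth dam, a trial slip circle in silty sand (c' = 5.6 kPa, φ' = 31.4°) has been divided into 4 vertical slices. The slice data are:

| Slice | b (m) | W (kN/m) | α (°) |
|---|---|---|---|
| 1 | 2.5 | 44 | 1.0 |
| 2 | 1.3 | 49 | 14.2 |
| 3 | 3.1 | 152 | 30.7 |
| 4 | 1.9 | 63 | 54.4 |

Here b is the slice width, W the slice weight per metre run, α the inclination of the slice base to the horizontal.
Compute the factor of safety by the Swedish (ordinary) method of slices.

Ordinary method of slices: FS = Σ[c'·Δl_i + (W_i cosα_i)·tanφ'] / Σ W_i sinα_i, with Δl_i = b_i / cosα_i.
Slice 1: Δl = 2.5/cos1.0° = 2.500 m; N'_1 = 44·cos1.0° = 44.0; c'Δl = 14.00; W sinα = 0.8
Slice 2: Δl = 1.3/cos14.2° = 1.341 m; N'_2 = 49·cos14.2° = 47.5; c'Δl = 7.51; W sinα = 12.0
Slice 3: Δl = 3.1/cos30.7° = 3.605 m; N'_3 = 152·cos30.7° = 130.7; c'Δl = 20.19; W sinα = 77.6
Slice 4: Δl = 1.9/cos54.4° = 3.264 m; N'_4 = 63·cos54.4° = 36.7; c'Δl = 18.28; W sinα = 51.2
Σc'Δl = 60.0 kN/m; ΣN' = 258.9 kN/m; ΣW sinα = 141.6 kN/m
Resisting = 60.0 + 258.9·tan31.4° = 60.0 + 158.0 = 218.0 kN/m
FS = 218.0 / 141.6 = 1.539

FS = 1.54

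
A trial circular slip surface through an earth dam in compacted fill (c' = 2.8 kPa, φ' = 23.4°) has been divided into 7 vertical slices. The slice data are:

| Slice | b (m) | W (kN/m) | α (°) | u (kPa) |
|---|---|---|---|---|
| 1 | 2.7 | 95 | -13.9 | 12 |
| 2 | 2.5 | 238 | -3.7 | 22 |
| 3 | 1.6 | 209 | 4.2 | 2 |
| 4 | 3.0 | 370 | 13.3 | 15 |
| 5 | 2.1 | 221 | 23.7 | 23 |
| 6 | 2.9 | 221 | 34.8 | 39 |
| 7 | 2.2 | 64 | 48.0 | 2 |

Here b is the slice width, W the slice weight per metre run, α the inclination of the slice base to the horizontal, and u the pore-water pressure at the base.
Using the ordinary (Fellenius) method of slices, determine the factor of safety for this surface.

FS = 1.48

Ordinary method of slices: FS = Σ[c'·Δl_i + (W_i cosα_i − u_i·Δl_i)·tanφ'] / Σ W_i sinα_i, with Δl_i = b_i / cosα_i.
Slice 1: Δl = 2.7/cos(-13.9°) = 2.781 m; N'_1 = 95·cos(-13.9°) − 12·2.781 = 58.8; c'Δl = 7.79; W sinα = -22.8
Slice 2: Δl = 2.5/cos(-3.7°) = 2.505 m; N'_2 = 238·cos(-3.7°) − 22·2.505 = 182.4; c'Δl = 7.01; W sinα = -15.4
Slice 3: Δl = 1.6/cos4.2° = 1.604 m; N'_3 = 209·cos4.2° − 2·1.604 = 205.2; c'Δl = 4.49; W sinα = 15.3
Slice 4: Δl = 3.0/cos13.3° = 3.083 m; N'_4 = 370·cos13.3° − 15·3.083 = 313.8; c'Δl = 8.63; W sinα = 85.1
Slice 5: Δl = 2.1/cos23.7° = 2.293 m; N'_5 = 221·cos23.7° − 23·2.293 = 149.6; c'Δl = 6.42; W sinα = 88.8
Slice 6: Δl = 2.9/cos34.8° = 3.532 m; N'_6 = 221·cos34.8° − 39·3.532 = 43.7; c'Δl = 9.89; W sinα = 126.1
Slice 7: Δl = 2.2/cos48.0° = 3.288 m; N'_7 = 64·cos48.0° − 2·3.288 = 36.2; c'Δl = 9.21; W sinα = 47.6
Σc'Δl = 53.4 kN/m; ΣN' = 989.9 kN/m; ΣW sinα = 324.8 kN/m
Resisting = 53.4 + 989.9·tan23.4° = 53.4 + 428.4 = 481.8 kN/m
FS = 481.8 / 324.8 = 1.484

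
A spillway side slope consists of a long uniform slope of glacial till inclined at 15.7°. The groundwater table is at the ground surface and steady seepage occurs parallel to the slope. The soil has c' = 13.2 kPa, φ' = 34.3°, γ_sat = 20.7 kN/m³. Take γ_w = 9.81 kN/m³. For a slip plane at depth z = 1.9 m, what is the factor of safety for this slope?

With seepage parallel to the slope and the water table at the surface, the effective normal stress on the slip plane uses the buoyant unit weight γ' = γ_sat − γ_w while the driving shear stress uses γ_sat:
FS = [c' + γ' z cos²β tanφ'] / [γ_sat z sinβ cosβ]
γ' = 20.7 − 9.81 = 10.89 kN/m³
Numerator = 13.2 + 10.89·1.9·cos²15.7°·tan34.3° = 13.2 + 10.89·1.9·0.9268·0.6822 = 26.281 kPa
Denominator = 20.7·1.9·sin15.7°·cos15.7° = 20.7·1.9·0.2706·0.9627 = 10.246 kPa
FS = 26.281 / 10.246 = 2.565

FS = 2.57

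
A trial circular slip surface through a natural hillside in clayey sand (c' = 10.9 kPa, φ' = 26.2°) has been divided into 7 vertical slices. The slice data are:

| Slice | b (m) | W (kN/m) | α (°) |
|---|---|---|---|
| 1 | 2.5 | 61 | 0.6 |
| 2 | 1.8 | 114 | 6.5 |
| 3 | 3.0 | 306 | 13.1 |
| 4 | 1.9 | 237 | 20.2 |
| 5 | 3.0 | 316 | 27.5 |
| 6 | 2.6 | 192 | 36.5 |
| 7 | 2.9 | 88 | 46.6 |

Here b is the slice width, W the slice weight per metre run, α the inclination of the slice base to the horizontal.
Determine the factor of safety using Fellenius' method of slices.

Ordinary method of slices: FS = Σ[c'·Δl_i + (W_i cosα_i)·tanφ'] / Σ W_i sinα_i, with Δl_i = b_i / cosα_i.
Slice 1: Δl = 2.5/cos0.6° = 2.500 m; N'_1 = 61·cos0.6° = 61.0; c'Δl = 27.25; W sinα = 0.6
Slice 2: Δl = 1.8/cos6.5° = 1.812 m; N'_2 = 114·cos6.5° = 113.3; c'Δl = 19.75; W sinα = 12.9
Slice 3: Δl = 3.0/cos13.1° = 3.080 m; N'_3 = 306·cos13.1° = 298.0; c'Δl = 33.57; W sinα = 69.4
Slice 4: Δl = 1.9/cos20.2° = 2.025 m; N'_4 = 237·cos20.2° = 222.4; c'Δl = 22.07; W sinα = 81.8
Slice 5: Δl = 3.0/cos27.5° = 3.382 m; N'_5 = 316·cos27.5° = 280.3; c'Δl = 36.87; W sinα = 145.9
Slice 6: Δl = 2.6/cos36.5° = 3.234 m; N'_6 = 192·cos36.5° = 154.3; c'Δl = 35.26; W sinα = 114.2
Slice 7: Δl = 2.9/cos46.6° = 4.221 m; N'_7 = 88·cos46.6° = 60.5; c'Δl = 46.01; W sinα = 63.9
Σc'Δl = 220.8 kN/m; ΣN' = 1189.8 kN/m; ΣW sinα = 488.8 kN/m
Resisting = 220.8 + 1189.8·tan26.2° = 220.8 + 585.5 = 806.2 kN/m
FS = 806.2 / 488.8 = 1.649

FS = 1.65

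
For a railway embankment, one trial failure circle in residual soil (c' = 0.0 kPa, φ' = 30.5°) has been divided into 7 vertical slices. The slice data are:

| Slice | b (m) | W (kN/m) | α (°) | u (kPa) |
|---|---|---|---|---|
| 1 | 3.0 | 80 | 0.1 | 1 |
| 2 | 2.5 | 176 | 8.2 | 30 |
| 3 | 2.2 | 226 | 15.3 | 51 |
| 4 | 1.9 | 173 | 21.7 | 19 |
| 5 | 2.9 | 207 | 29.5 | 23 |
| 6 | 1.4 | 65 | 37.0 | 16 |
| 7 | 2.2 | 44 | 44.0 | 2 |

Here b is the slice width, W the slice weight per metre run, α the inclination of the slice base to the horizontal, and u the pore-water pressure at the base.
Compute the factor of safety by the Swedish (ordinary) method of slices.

Ordinary method of slices: FS = Σ[c'·Δl_i + (W_i cosα_i − u_i·Δl_i)·tanφ'] / Σ W_i sinα_i, with Δl_i = b_i / cosα_i.
Slice 1: Δl = 3.0/cos0.1° = 3.000 m; N'_1 = 80·cos0.1° − 1·3.000 = 77.0; c'Δl = 0.00; W sinα = 0.1
Slice 2: Δl = 2.5/cos8.2° = 2.526 m; N'_2 = 176·cos8.2° − 30·2.526 = 98.4; c'Δl = 0.00; W sinα = 25.1
Slice 3: Δl = 2.2/cos15.3° = 2.281 m; N'_3 = 226·cos15.3° − 51·2.281 = 101.7; c'Δl = 0.00; W sinα = 59.6
Slice 4: Δl = 1.9/cos21.7° = 2.045 m; N'_4 = 173·cos21.7° − 19·2.045 = 121.9; c'Δl = 0.00; W sinα = 64.0
Slice 5: Δl = 2.9/cos29.5° = 3.332 m; N'_5 = 207·cos29.5° − 23·3.332 = 103.5; c'Δl = 0.00; W sinα = 101.9
Slice 6: Δl = 1.4/cos37.0° = 1.753 m; N'_6 = 65·cos37.0° − 16·1.753 = 23.9; c'Δl = 0.00; W sinα = 39.1
Slice 7: Δl = 2.2/cos44.0° = 3.058 m; N'_7 = 44·cos44.0° − 2·3.058 = 25.5; c'Δl = 0.00; W sinα = 30.6
Σc'Δl = 0.0 kN/m; ΣN' = 551.9 kN/m; ΣW sinα = 320.5 kN/m
Resisting = 0.0 + 551.9·tan30.5° = 0.0 + 325.1 = 325.1 kN/m
FS = 325.1 / 320.5 = 1.014

FS = 1.01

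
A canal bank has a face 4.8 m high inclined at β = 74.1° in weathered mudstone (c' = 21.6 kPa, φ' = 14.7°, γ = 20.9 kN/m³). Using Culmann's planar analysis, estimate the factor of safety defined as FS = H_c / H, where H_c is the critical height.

FS = 1.63

H_c = (4c'/γ) · sinβ cosφ' / [1 − cos(β − φ')]
    = (4·21.6/20.9) · sin74.1°·cos14.7° / [1 − cos59.4°]
    = 4.134 · 0.9303 / 0.4910 = 7.83 m
FS = H_c / H = 7.83 / 4.8 = 1.632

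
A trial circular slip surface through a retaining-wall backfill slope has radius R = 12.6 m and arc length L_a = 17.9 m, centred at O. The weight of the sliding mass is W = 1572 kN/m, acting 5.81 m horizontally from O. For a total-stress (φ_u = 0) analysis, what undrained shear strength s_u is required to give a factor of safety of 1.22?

FS = s_u·L_a·R / (W·d), so s_u = FS·W·d / (L_a·R).
s_u = 1.22·1572·5.81 / (17.90·12.6) = 11142.7 / 225.54 = 49.40 kPa

s_u = 49.4 kPa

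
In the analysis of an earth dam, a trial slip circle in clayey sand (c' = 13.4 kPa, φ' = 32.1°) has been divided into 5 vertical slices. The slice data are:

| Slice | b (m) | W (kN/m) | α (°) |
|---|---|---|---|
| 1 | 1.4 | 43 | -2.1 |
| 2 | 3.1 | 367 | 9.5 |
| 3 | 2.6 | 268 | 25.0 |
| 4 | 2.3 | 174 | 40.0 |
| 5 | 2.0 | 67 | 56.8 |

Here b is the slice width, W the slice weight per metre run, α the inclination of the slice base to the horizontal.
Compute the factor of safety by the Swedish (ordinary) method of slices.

Ordinary method of slices: FS = Σ[c'·Δl_i + (W_i cosα_i)·tanφ'] / Σ W_i sinα_i, with Δl_i = b_i / cosα_i.
Slice 1: Δl = 1.4/cos(-2.1°) = 1.401 m; N'_1 = 43·cos(-2.1°) = 43.0; c'Δl = 18.77; W sinα = -1.6
Slice 2: Δl = 3.1/cos9.5° = 3.143 m; N'_2 = 367·cos9.5° = 362.0; c'Δl = 42.12; W sinα = 60.6
Slice 3: Δl = 2.6/cos25.0° = 2.869 m; N'_3 = 268·cos25.0° = 242.9; c'Δl = 38.44; W sinα = 113.3
Slice 4: Δl = 2.3/cos40.0° = 3.002 m; N'_4 = 174·cos40.0° = 133.3; c'Δl = 40.23; W sinα = 111.8
Slice 5: Δl = 2.0/cos56.8° = 3.653 m; N'_5 = 67·cos56.8° = 36.7; c'Δl = 48.94; W sinα = 56.1
Σc'Δl = 188.5 kN/m; ΣN' = 817.8 kN/m; ΣW sinα = 340.2 kN/m
Resisting = 188.5 + 817.8·tan32.1° = 188.5 + 513.0 = 701.5 kN/m
FS = 701.5 / 340.2 = 2.062

FS = 2.06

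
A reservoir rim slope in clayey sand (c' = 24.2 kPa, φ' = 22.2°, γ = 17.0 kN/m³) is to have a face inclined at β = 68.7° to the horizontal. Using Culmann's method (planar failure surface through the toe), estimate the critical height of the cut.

H_c = 15.76 m

Culmann's analysis gives the critical failure plane at α_cr = (β + φ')/2 = (68.7 + 22.2)/2 = 45.5°, and the critical height
H_c = (4c'/γ) · sinβ cosφ' / [1 − cos(β − φ')]
    = (4·24.2/17.0) · sin68.7°·cos22.2° / [1 − cos(46.5°)]
    = 5.694 · 0.9317·0.9259 / [1 − 0.6884]
    = 5.694 · 0.8626 / 0.3116
    = 15.76 m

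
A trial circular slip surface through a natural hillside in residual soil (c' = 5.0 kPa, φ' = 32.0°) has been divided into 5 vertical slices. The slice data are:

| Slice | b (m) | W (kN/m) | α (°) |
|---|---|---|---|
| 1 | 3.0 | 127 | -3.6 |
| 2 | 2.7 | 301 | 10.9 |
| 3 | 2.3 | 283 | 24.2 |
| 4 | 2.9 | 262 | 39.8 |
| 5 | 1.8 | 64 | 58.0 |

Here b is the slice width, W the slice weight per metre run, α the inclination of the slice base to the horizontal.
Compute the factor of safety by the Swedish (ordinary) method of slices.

Ordinary method of slices: FS = Σ[c'·Δl_i + (W_i cosα_i)·tanφ'] / Σ W_i sinα_i, with Δl_i = b_i / cosα_i.
Slice 1: Δl = 3.0/cos(-3.6°) = 3.006 m; N'_1 = 127·cos(-3.6°) = 126.7; c'Δl = 15.03; W sinα = -8.0
Slice 2: Δl = 2.7/cos10.9° = 2.750 m; N'_2 = 301·cos10.9° = 295.6; c'Δl = 13.75; W sinα = 56.9
Slice 3: Δl = 2.3/cos24.2° = 2.522 m; N'_3 = 283·cos24.2° = 258.1; c'Δl = 12.61; W sinα = 116.0
Slice 4: Δl = 2.9/cos39.8° = 3.775 m; N'_4 = 262·cos39.8° = 201.3; c'Δl = 18.87; W sinα = 167.7
Slice 5: Δl = 1.8/cos58.0° = 3.397 m; N'_5 = 64·cos58.0° = 33.9; c'Δl = 16.98; W sinα = 54.3
Σc'Δl = 77.2 kN/m; ΣN' = 915.7 kN/m; ΣW sinα = 386.9 kN/m
Resisting = 77.2 + 915.7·tan32.0° = 77.2 + 572.2 = 649.4 kN/m
FS = 649.4 / 386.9 = 1.678

FS = 1.68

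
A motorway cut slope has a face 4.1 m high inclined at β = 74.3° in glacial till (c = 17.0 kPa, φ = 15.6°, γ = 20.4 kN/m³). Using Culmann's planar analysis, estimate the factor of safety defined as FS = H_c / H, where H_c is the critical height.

FS = 1.57

H_c = (4c/γ) · sinβ cosφ / [1 − cos(β − φ)]
    = (4·17.0/20.4) · sin74.3°·cos15.6° / [1 − cos58.7°]
    = 3.333 · 0.9272 / 0.4805 = 6.43 m
FS = H_c / H = 6.43 / 4.1 = 1.569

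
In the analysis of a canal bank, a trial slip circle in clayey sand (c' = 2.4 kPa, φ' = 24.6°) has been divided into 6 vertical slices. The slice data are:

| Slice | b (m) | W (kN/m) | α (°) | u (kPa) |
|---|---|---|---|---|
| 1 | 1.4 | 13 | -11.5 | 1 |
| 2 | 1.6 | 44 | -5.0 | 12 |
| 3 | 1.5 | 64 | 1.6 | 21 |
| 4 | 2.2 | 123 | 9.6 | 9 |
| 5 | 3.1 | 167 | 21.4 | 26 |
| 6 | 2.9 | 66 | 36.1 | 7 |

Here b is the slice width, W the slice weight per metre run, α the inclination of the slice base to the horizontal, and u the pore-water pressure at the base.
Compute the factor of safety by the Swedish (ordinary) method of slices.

FS = 1.34

Ordinary method of slices: FS = Σ[c'·Δl_i + (W_i cosα_i − u_i·Δl_i)·tanφ'] / Σ W_i sinα_i, with Δl_i = b_i / cosα_i.
Slice 1: Δl = 1.4/cos(-11.5°) = 1.429 m; N'_1 = 13·cos(-11.5°) − 1·1.429 = 11.3; c'Δl = 3.43; W sinα = -2.6
Slice 2: Δl = 1.6/cos(-5.0°) = 1.606 m; N'_2 = 44·cos(-5.0°) − 12·1.606 = 24.6; c'Δl = 3.85; W sinα = -3.8
Slice 3: Δl = 1.5/cos1.6° = 1.501 m; N'_3 = 64·cos1.6° − 21·1.501 = 32.5; c'Δl = 3.60; W sinα = 1.8
Slice 4: Δl = 2.2/cos9.6° = 2.231 m; N'_4 = 123·cos9.6° − 9·2.231 = 101.2; c'Δl = 5.35; W sinα = 20.5
Slice 5: Δl = 3.1/cos21.4° = 3.330 m; N'_5 = 167·cos21.4° − 26·3.330 = 68.9; c'Δl = 7.99; W sinα = 60.9
Slice 6: Δl = 2.9/cos36.1° = 3.589 m; N'_6 = 66·cos36.1° − 7·3.589 = 28.2; c'Δl = 8.61; W sinα = 38.9
Σc'Δl = 32.8 kN/m; ΣN' = 266.6 kN/m; ΣW sinα = 115.7 kN/m
Resisting = 32.8 + 266.6·tan24.6° = 32.8 + 122.1 = 154.9 kN/m
FS = 154.9 / 115.7 = 1.339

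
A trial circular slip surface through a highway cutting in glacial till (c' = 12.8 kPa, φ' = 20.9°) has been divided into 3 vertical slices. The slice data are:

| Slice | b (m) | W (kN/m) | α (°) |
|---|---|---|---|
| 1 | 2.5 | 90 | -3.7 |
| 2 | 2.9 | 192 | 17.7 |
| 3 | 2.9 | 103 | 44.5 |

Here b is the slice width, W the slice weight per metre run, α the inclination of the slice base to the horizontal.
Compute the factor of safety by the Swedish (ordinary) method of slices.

Ordinary method of slices: FS = Σ[c'·Δl_i + (W_i cosα_i)·tanφ'] / Σ W_i sinα_i, with Δl_i = b_i / cosα_i.
Slice 1: Δl = 2.5/cos(-3.7°) = 2.505 m; N'_1 = 90·cos(-3.7°) = 89.8; c'Δl = 32.07; W sinα = -5.8
Slice 2: Δl = 2.9/cos17.7° = 3.044 m; N'_2 = 192·cos17.7° = 182.9; c'Δl = 38.96; W sinα = 58.4
Slice 3: Δl = 2.9/cos44.5° = 4.066 m; N'_3 = 103·cos44.5° = 73.5; c'Δl = 52.04; W sinα = 72.2
Σc'Δl = 123.1 kN/m; ΣN' = 346.2 kN/m; ΣW sinα = 124.8 kN/m
Resisting = 123.1 + 346.2·tan20.9° = 123.1 + 132.2 = 255.3 kN/m
FS = 255.3 / 124.8 = 2.046

FS = 2.05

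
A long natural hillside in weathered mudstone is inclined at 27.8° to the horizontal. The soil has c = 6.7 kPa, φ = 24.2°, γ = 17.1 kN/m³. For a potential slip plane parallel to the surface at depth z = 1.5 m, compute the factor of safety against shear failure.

For an infinite slope with a slip plane parallel to the surface (no pore pressure): FS = [c + γz cos²β tanφ] / [γz sinβ cosβ].
γz = 17.1·1.5 = 25.65 kN/m²
Numerator = 6.7 + 25.65·cos²27.8°·tan24.2° = 6.7 + 25.65·0.7825·0.4494 = 15.720 kPa
Denominator = 25.65·sin27.8°·cos27.8° = 25.65·0.4664·0.8846 = 10.582 kPa
FS = 15.720 / 10.582 = 1.486

FS = 1.49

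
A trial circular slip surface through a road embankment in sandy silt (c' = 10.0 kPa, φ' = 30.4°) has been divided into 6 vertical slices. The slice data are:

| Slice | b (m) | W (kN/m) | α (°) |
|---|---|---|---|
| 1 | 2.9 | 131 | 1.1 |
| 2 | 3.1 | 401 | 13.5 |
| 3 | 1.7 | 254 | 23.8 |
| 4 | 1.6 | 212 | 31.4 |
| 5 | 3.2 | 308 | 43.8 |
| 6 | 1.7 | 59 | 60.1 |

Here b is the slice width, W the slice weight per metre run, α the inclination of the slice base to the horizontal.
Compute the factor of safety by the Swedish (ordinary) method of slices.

FS = 1.52

Ordinary method of slices: FS = Σ[c'·Δl_i + (W_i cosα_i)·tanφ'] / Σ W_i sinα_i, with Δl_i = b_i / cosα_i.
Slice 1: Δl = 2.9/cos1.1° = 2.901 m; N'_1 = 131·cos1.1° = 131.0; c'Δl = 29.01; W sinα = 2.5
Slice 2: Δl = 3.1/cos13.5° = 3.188 m; N'_2 = 401·cos13.5° = 389.9; c'Δl = 31.88; W sinα = 93.6
Slice 3: Δl = 1.7/cos23.8° = 1.858 m; N'_3 = 254·cos23.8° = 232.4; c'Δl = 18.58; W sinα = 102.5
Slice 4: Δl = 1.6/cos31.4° = 1.875 m; N'_4 = 212·cos31.4° = 181.0; c'Δl = 18.75; W sinα = 110.5
Slice 5: Δl = 3.2/cos43.8° = 4.434 m; N'_5 = 308·cos43.8° = 222.3; c'Δl = 44.34; W sinα = 213.2
Slice 6: Δl = 1.7/cos60.1° = 3.410 m; N'_6 = 59·cos60.1° = 29.4; c'Δl = 34.10; W sinα = 51.1
Σc'Δl = 176.7 kN/m; ΣN' = 1186.0 kN/m; ΣW sinα = 573.4 kN/m
Resisting = 176.7 + 1186.0·tan30.4° = 176.7 + 695.8 = 872.5 kN/m
FS = 872.5 / 573.4 = 1.522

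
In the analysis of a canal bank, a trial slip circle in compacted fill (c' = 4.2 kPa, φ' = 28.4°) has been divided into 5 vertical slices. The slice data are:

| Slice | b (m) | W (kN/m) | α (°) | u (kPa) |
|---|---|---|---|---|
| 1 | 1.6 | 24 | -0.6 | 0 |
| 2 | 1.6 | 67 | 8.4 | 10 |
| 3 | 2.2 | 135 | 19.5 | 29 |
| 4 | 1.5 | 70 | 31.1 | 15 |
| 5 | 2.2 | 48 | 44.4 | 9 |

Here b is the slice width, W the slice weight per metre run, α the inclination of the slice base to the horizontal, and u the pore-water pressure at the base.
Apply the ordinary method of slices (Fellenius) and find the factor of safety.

Ordinary method of slices: FS = Σ[c'·Δl_i + (W_i cosα_i − u_i·Δl_i)·tanφ'] / Σ W_i sinα_i, with Δl_i = b_i / cosα_i.
Slice 1: Δl = 1.6/cos(-0.6°) = 1.600 m; N'_1 = 24·cos(-0.6°) − 0·1.600 = 24.0; c'Δl = 6.72; W sinα = -0.3
Slice 2: Δl = 1.6/cos8.4° = 1.617 m; N'_2 = 67·cos8.4° − 10·1.617 = 50.1; c'Δl = 6.79; W sinα = 9.8
Slice 3: Δl = 2.2/cos19.5° = 2.334 m; N'_3 = 135·cos19.5° − 29·2.334 = 59.6; c'Δl = 9.80; W sinα = 45.1
Slice 4: Δl = 1.5/cos31.1° = 1.752 m; N'_4 = 70·cos31.1° − 15·1.752 = 33.7; c'Δl = 7.36; W sinα = 36.2
Slice 5: Δl = 2.2/cos44.4° = 3.079 m; N'_5 = 48·cos44.4° − 9·3.079 = 6.6; c'Δl = 12.93; W sinα = 33.6
Σc'Δl = 43.6 kN/m; ΣN' = 173.9 kN/m; ΣW sinα = 124.3 kN/m
Resisting = 43.6 + 173.9·tan28.4° = 43.6 + 94.0 = 137.6 kN/m
FS = 137.6 / 124.3 = 1.107

FS = 1.11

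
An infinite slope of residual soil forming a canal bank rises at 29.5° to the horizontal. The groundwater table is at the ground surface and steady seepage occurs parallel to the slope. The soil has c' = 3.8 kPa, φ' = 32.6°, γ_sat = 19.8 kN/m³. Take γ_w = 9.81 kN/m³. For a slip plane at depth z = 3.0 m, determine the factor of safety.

With seepage parallel to the slope and the water table at the surface, the effective normal stress on the slip plane uses the buoyant unit weight γ' = γ_sat − γ_w while the driving shear stress uses γ_sat:
FS = [c' + γ' z cos²β tanφ'] / [γ_sat z sinβ cosβ]
γ' = 19.8 − 9.81 = 9.99 kN/m³
Numerator = 3.8 + 9.99·3.0·cos²29.5°·tan32.6° = 3.8 + 9.99·3.0·0.7575·0.6395 = 18.319 kPa
Denominator = 19.8·3.0·sin29.5°·cos29.5° = 19.8·3.0·0.4924·0.8704 = 25.458 kPa
FS = 18.319 / 25.458 = 0.720

FS = 0.72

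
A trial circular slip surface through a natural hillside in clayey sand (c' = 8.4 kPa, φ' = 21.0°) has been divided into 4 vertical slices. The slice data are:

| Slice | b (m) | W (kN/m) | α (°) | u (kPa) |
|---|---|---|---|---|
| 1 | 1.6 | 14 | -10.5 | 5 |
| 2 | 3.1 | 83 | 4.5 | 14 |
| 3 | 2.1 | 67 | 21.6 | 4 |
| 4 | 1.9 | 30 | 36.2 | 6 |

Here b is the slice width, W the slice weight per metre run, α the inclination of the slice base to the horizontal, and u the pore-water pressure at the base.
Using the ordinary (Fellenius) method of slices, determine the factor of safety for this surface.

FS = 2.59

Ordinary method of slices: FS = Σ[c'·Δl_i + (W_i cosα_i − u_i·Δl_i)·tanφ'] / Σ W_i sinα_i, with Δl_i = b_i / cosα_i.
Slice 1: Δl = 1.6/cos(-10.5°) = 1.627 m; N'_1 = 14·cos(-10.5°) − 5·1.627 = 5.6; c'Δl = 13.67; W sinα = -2.6
Slice 2: Δl = 3.1/cos4.5° = 3.110 m; N'_2 = 83·cos4.5° − 14·3.110 = 39.2; c'Δl = 26.12; W sinα = 6.5
Slice 3: Δl = 2.1/cos21.6° = 2.259 m; N'_3 = 67·cos21.6° − 4·2.259 = 53.3; c'Δl = 18.97; W sinα = 24.7
Slice 4: Δl = 1.9/cos36.2° = 2.355 m; N'_4 = 30·cos36.2° − 6·2.355 = 10.1; c'Δl = 19.78; W sinα = 17.7
Σc'Δl = 78.5 kN/m; ΣN' = 108.2 kN/m; ΣW sinα = 46.3 kN/m
Resisting = 78.5 + 108.2·tan21.0° = 78.5 + 41.5 = 120.1 kN/m
FS = 120.1 / 46.3 = 2.591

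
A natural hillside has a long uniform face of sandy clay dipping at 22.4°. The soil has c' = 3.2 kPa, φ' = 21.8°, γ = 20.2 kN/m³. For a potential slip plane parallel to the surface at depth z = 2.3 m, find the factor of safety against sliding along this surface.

FS = 1.17

For an infinite slope with a slip plane parallel to the surface (no pore pressure): FS = [c' + γz cos²β tanφ'] / [γz sinβ cosβ].
γz = 20.2·2.3 = 46.46 kN/m²
Numerator = 3.2 + 46.46·cos²22.4°·tan21.8° = 3.2 + 46.46·0.8548·0.4000 = 19.084 kPa
Denominator = 46.46·sin22.4°·cos22.4° = 46.46·0.3811·0.9245 = 16.369 kPa
FS = 19.084 / 16.369 = 1.166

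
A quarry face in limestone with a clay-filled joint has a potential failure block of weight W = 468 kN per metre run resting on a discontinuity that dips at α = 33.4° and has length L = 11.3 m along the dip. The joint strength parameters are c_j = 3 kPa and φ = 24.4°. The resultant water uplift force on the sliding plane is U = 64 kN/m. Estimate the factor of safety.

FS = 0.71

Resolving the block weight along and normal to the plane and applying the Mohr–Coulomb strength on the joint:
N' = W cosα − U = 468·cos33.4° − 64 = 326.7 kN/m
Driving force T = W sinα = 468·sin33.4° = 257.6 kN/m
Resisting force R = c_j·L + N'·tanφ = 3·11.3 + 326.7·tan24.4° = 33.9 + 148.2 = 182.1 kN/m
FS = R / T = 182.1 / 257.6 = 0.707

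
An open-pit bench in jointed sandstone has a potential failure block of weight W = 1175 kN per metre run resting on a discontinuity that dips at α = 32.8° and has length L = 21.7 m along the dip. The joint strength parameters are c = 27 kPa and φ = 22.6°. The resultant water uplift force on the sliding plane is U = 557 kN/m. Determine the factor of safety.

Resolving the block weight along and normal to the plane and applying the Mohr–Coulomb strength on the joint:
N' = W cosα − U = 1175·cos32.8° − 557 = 430.7 kN/m
Driving force T = W sinα = 1175·sin32.8° = 636.5 kN/m
Resisting force R = c·L + N'·tanφ = 27·21.7 + 430.7·tan22.6° = 585.9 + 179.3 = 765.2 kN/m
FS = R / T = 765.2 / 636.5 = 1.202

FS = 1.20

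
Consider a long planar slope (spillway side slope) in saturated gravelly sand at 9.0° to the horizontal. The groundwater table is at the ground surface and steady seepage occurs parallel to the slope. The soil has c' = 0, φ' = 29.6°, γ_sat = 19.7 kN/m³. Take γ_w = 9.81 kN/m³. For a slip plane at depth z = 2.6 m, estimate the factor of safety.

With seepage parallel to the slope and the water table at the surface, the effective normal stress on the slip plane uses the buoyant unit weight γ' = γ_sat − γ_w while the driving shear stress uses γ_sat:
FS = [c' + γ' z cos²β tanφ'] / [γ_sat z sinβ cosβ]
(For c' = 0 this reduces to FS = (γ'/γ_sat)·tanφ'/tanβ.)
γ' = 19.7 − 9.81 = 9.89 kN/m³
Numerator = 0.0 + 9.89·2.6·cos²9.0°·tan29.6° = 0.0 + 9.89·2.6·0.9755·0.5681 = 14.250 kPa
Denominator = 19.7·2.6·sin9.0°·cos9.0° = 19.7·2.6·0.1564·0.9877 = 7.914 kPa
FS = 14.250 / 7.914 = 1.801

FS = 1.80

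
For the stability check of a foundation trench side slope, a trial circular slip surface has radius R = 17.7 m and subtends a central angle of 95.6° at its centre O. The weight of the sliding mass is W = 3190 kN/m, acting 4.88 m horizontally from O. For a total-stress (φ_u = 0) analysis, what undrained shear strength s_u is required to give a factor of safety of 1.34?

s_u = 39.9 kPa

FS = s_u·L_a·R / (W·d), so s_u = FS·W·d / (L_a·R).
Arc length L_a = R·θ = 17.7·(95.6°·π/180) = 17.7·1.6685 = 29.53 m
s_u = 1.34·3190·4.88 / (29.53·17.7) = 20860.0 / 522.74 = 39.91 kPa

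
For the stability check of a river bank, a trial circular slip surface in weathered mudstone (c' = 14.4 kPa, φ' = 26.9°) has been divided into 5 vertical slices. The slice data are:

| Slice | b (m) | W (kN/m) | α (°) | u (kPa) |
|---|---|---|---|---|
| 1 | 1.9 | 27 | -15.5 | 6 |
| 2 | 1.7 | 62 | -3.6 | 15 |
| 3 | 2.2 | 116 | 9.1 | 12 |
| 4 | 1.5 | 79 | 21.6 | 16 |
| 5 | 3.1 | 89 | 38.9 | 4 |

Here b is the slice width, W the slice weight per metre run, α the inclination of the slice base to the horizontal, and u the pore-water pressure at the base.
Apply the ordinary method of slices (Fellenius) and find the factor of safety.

FS = 3.11

Ordinary method of slices: FS = Σ[c'·Δl_i + (W_i cosα_i − u_i·Δl_i)·tanφ'] / Σ W_i sinα_i, with Δl_i = b_i / cosα_i.
Slice 1: Δl = 1.9/cos(-15.5°) = 1.972 m; N'_1 = 27·cos(-15.5°) − 6·1.972 = 14.2; c'Δl = 28.39; W sinα = -7.2
Slice 2: Δl = 1.7/cos(-3.6°) = 1.703 m; N'_2 = 62·cos(-3.6°) − 15·1.703 = 36.3; c'Δl = 24.53; W sinα = -3.9
Slice 3: Δl = 2.2/cos9.1° = 2.228 m; N'_3 = 116·cos9.1° − 12·2.228 = 87.8; c'Δl = 32.08; W sinα = 18.3
Slice 4: Δl = 1.5/cos21.6° = 1.613 m; N'_4 = 79·cos21.6° − 16·1.613 = 47.6; c'Δl = 23.23; W sinα = 29.1
Slice 5: Δl = 3.1/cos38.9° = 3.983 m; N'_5 = 89·cos38.9° − 4·3.983 = 53.3; c'Δl = 57.36; W sinα = 55.9
Σc'Δl = 165.6 kN/m; ΣN' = 239.3 kN/m; ΣW sinα = 92.2 kN/m
Resisting = 165.6 + 239.3·tan26.9° = 165.6 + 121.4 = 287.0 kN/m
FS = 287.0 / 92.2 = 3.112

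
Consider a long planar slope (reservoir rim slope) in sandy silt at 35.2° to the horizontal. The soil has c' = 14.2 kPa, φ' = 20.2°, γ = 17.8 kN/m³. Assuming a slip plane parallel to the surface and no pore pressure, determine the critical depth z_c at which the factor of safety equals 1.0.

Setting FS = 1.00 in FS = [c' + γz cos²β tanφ'] / [γz sinβ cosβ] and solving for z:
z = c' / [γ cosβ (FS·sinβ − cosβ·tanφ')]
  = 14.2 / [17.8·cos35.2°·(1.00·sin35.2° − cos35.2°·tan20.2°)]
  = 14.2 / [17.8·0.8171·(1.00·0.5764 − 0.8171·0.3679)]
  = 14.2 / 4.0113 = 3.540 m

z_c = 3.54 m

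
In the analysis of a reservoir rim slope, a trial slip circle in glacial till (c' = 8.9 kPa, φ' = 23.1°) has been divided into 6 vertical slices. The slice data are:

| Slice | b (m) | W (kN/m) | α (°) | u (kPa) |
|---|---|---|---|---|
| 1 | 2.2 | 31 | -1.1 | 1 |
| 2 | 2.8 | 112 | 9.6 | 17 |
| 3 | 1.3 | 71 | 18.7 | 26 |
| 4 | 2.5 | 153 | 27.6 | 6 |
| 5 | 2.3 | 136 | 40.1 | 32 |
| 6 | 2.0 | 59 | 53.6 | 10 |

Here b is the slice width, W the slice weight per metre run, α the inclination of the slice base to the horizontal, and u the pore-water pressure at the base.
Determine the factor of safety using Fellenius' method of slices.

FS = 1.00

Ordinary method of slices: FS = Σ[c'·Δl_i + (W_i cosα_i − u_i·Δl_i)·tanφ'] / Σ W_i sinα_i, with Δl_i = b_i / cosα_i.
Slice 1: Δl = 2.2/cos(-1.1°) = 2.200 m; N'_1 = 31·cos(-1.1°) − 1·2.200 = 28.8; c'Δl = 19.58; W sinα = -0.6
Slice 2: Δl = 2.8/cos9.6° = 2.840 m; N'_2 = 112·cos9.6° − 17·2.840 = 62.2; c'Δl = 25.27; W sinα = 18.7
Slice 3: Δl = 1.3/cos18.7° = 1.372 m; N'_3 = 71·cos18.7° − 26·1.372 = 31.6; c'Δl = 12.21; W sinα = 22.8
Slice 4: Δl = 2.5/cos27.6° = 2.821 m; N'_4 = 153·cos27.6° − 6·2.821 = 118.7; c'Δl = 25.11; W sinα = 70.9
Slice 5: Δl = 2.3/cos40.1° = 3.007 m; N'_5 = 136·cos40.1° − 32·3.007 = 7.8; c'Δl = 26.76; W sinα = 87.6
Slice 6: Δl = 2.0/cos53.6° = 3.370 m; N'_6 = 59·cos53.6° − 10·3.370 = 1.3; c'Δl = 30.00; W sinα = 47.5
Σc'Δl = 138.9 kN/m; ΣN' = 250.3 kN/m; ΣW sinα = 246.8 kN/m
Resisting = 138.9 + 250.3·tan23.1° = 138.9 + 106.8 = 245.7 kN/m
FS = 245.7 / 246.8 = 0.995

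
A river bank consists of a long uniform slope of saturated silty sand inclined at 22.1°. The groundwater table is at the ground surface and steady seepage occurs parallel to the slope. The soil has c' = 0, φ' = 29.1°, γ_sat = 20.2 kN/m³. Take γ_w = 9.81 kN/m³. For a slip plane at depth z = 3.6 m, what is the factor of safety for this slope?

FS = 0.71

With seepage parallel to the slope and the water table at the surface, the effective normal stress on the slip plane uses the buoyant unit weight γ' = γ_sat − γ_w while the driving shear stress uses γ_sat:
FS = [c' + γ' z cos²β tanφ'] / [γ_sat z sinβ cosβ]
(For c' = 0 this reduces to FS = (γ'/γ_sat)·tanφ'/tanβ.)
γ' = 20.2 − 9.81 = 10.39 kN/m³
Numerator = 0.0 + 10.39·3.6·cos²22.1°·tan29.1° = 0.0 + 10.39·3.6·0.8585·0.5566 = 17.872 kPa
Denominator = 20.2·3.6·sin22.1°·cos22.1° = 20.2·3.6·0.3762·0.9265 = 25.349 kPa
FS = 17.872 / 25.349 = 0.705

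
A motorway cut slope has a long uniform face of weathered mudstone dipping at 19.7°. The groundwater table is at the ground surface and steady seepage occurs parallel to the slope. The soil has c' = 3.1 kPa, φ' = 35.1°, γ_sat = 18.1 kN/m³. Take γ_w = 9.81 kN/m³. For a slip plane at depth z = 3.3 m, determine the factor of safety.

With seepage parallel to the slope and the water table at the surface, the effective normal stress on the slip plane uses the buoyant unit weight γ' = γ_sat − γ_w while the driving shear stress uses γ_sat:
FS = [c' + γ' z cos²β tanφ'] / [γ_sat z sinβ cosβ]
γ' = 18.1 − 9.81 = 8.29 kN/m³
Numerator = 3.1 + 8.29·3.3·cos²19.7°·tan35.1° = 3.1 + 8.29·3.3·0.8864·0.7028 = 20.142 kPa
Denominator = 18.1·3.3·sin19.7°·cos19.7° = 18.1·3.3·0.3371·0.9415 = 18.956 kPa
FS = 20.142 / 18.956 = 1.063

FS = 1.06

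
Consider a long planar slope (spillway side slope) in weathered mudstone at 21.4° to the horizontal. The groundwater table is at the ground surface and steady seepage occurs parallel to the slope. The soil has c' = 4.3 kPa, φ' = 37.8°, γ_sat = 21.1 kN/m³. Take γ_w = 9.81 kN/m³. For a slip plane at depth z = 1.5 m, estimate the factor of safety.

FS = 1.46

With seepage parallel to the slope and the water table at the surface, the effective normal stress on the slip plane uses the buoyant unit weight γ' = γ_sat − γ_w while the driving shear stress uses γ_sat:
FS = [c' + γ' z cos²β tanφ'] / [γ_sat z sinβ cosβ]
γ' = 21.1 − 9.81 = 11.29 kN/m³
Numerator = 4.3 + 11.29·1.5·cos²21.4°·tan37.8° = 4.3 + 11.29·1.5·0.8669·0.7757 = 15.687 kPa
Denominator = 21.1·1.5·sin21.4°·cos21.4° = 21.1·1.5·0.3649·0.9311 = 10.752 kPa
FS = 15.687 / 10.752 = 1.459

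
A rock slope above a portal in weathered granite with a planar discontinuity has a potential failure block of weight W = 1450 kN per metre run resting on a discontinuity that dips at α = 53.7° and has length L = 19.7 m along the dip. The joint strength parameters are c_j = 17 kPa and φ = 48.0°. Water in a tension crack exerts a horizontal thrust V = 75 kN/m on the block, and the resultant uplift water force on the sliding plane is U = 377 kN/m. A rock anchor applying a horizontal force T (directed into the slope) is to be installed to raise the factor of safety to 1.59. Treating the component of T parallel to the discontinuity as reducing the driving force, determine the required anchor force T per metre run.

T = 613 kN/m

Resolving forces along and normal to the sliding plane, with the horizontal anchor force T adding T·sinα to the effective normal force and T·cosα acting up the plane against the driving force:
FS = [c_jL + (W cosα − U − V sinα + T sinα) tanφ] / [W sinα + V cosα − T cosα]
Without the anchor: N' = 421.0 kN/m, driving T_d = 1213.0 kN/m, resisting R = 17·19.7 + 421.0·tan48.0° = 802.4 kN/m, FS = 0.66.
Setting FS = 1.59 and solving for T:
1.59·(1213.0 − T cos53.7°) = 802.4 + T sin53.7°·tan48.0°
T·(sin53.7°·tan48.0° + 1.59·cos53.7°) = 1.59·1213.0 − 802.4
T·(0.8059·1.1106 + 1.59·0.5920) = 1928.7 − 802.4 = 1126.2
T·1.8364 = 1126.2
T = 613.3 kN/m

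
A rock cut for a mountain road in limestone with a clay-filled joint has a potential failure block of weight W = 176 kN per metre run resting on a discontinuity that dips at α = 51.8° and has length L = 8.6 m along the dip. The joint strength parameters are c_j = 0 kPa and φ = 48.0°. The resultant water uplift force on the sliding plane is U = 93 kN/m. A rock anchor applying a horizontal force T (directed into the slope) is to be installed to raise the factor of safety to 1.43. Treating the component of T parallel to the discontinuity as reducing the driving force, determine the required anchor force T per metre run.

T = 103 kN/m

Resolving forces along and normal to the sliding plane, with the horizontal anchor force T adding T·sinα to the effective normal force and T·cosα acting up the plane against the driving force:
FS = [c_jL + (W cosα − U + T sinα) tanφ] / [W sinα − T cosα]
Without the anchor: N' = 15.8 kN/m, driving T_d = 138.3 kN/m, resisting R = 0·8.6 + 15.8·tan48.0° = 17.6 kN/m, FS = 0.13.
Setting FS = 1.43 and solving for T:
1.43·(138.3 − T cos51.8°) = 17.6 + T sin51.8°·tan48.0°
T·(sin51.8°·tan48.0° + 1.43·cos51.8°) = 1.43·138.3 − 17.6
T·(0.7859·1.1106 + 1.43·0.6184) = 197.8 − 17.6 = 180.2
T·1.7571 = 180.2
T = 102.6 kN/m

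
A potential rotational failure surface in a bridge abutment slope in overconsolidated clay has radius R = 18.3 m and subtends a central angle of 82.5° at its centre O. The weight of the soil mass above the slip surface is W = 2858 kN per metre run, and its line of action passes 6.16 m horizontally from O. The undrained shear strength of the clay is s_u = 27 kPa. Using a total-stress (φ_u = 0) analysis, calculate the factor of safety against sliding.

FS = 0.74

Taking moments about the centre O, the resisting moment is provided by the undrained shear strength acting along the arc:
Arc length L_a = R·θ = 18.3·(82.5°·π/180) = 18.3·1.4399 = 26.35 m
M_R = s_u·L_a·R = 27·26.35·18.3 = 13019.6 kN·m/m
M_D = W·d = 2858·6.16 = 17605.3 kN·m/m
FS = M_R / M_D = 13019.6 / 17605.3 = 0.740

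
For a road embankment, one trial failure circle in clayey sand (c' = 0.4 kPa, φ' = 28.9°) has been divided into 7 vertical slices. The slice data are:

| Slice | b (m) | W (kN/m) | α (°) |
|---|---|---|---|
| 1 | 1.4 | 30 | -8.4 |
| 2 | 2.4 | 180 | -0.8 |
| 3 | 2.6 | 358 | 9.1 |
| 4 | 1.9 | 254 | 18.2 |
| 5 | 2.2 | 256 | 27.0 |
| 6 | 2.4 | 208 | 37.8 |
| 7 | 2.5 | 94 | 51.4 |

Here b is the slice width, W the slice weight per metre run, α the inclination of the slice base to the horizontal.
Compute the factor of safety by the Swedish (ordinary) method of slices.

Ordinary method of slices: FS = Σ[c'·Δl_i + (W_i cosα_i)·tanφ'] / Σ W_i sinα_i, with Δl_i = b_i / cosα_i.
Slice 1: Δl = 1.4/cos(-8.4°) = 1.415 m; N'_1 = 30·cos(-8.4°) = 29.7; c'Δl = 0.57; W sinα = -4.4
Slice 2: Δl = 2.4/cos(-0.8°) = 2.400 m; N'_2 = 180·cos(-0.8°) = 180.0; c'Δl = 0.96; W sinα = -2.5
Slice 3: Δl = 2.6/cos9.1° = 2.633 m; N'_3 = 358·cos9.1° = 353.5; c'Δl = 1.05; W sinα = 56.6
Slice 4: Δl = 1.9/cos18.2° = 2.000 m; N'_4 = 254·cos18.2° = 241.3; c'Δl = 0.80; W sinα = 79.3
Slice 5: Δl = 2.2/cos27.0° = 2.469 m; N'_5 = 256·cos27.0° = 228.1; c'Δl = 0.99; W sinα = 116.2
Slice 6: Δl = 2.4/cos37.8° = 3.037 m; N'_6 = 208·cos37.8° = 164.4; c'Δl = 1.21; W sinα = 127.5
Slice 7: Δl = 2.5/cos51.4° = 4.007 m; N'_7 = 94·cos51.4° = 58.6; c'Δl = 1.60; W sinα = 73.5
Σc'Δl = 7.2 kN/m; ΣN' = 1255.5 kN/m; ΣW sinα = 446.2 kN/m
Resisting = 7.2 + 1255.5·tan28.9° = 7.2 + 693.1 = 700.3 kN/m
FS = 700.3 / 446.2 = 1.569

FS = 1.57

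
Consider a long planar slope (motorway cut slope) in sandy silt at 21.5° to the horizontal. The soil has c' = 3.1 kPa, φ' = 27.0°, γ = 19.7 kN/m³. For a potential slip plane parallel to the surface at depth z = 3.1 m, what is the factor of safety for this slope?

For an infinite slope with a slip plane parallel to the surface (no pore pressure): FS = [c' + γz cos²β tanφ'] / [γz sinβ cosβ].
γz = 19.7·3.1 = 61.07 kN/m²
Numerator = 3.1 + 61.07·cos²21.5°·tan27.0° = 3.1 + 61.07·0.8657·0.5095 = 30.037 kPa
Denominator = 61.07·sin21.5°·cos21.5° = 61.07·0.3665·0.9304 = 20.825 kPa
FS = 30.037 / 20.825 = 1.442

FS = 1.44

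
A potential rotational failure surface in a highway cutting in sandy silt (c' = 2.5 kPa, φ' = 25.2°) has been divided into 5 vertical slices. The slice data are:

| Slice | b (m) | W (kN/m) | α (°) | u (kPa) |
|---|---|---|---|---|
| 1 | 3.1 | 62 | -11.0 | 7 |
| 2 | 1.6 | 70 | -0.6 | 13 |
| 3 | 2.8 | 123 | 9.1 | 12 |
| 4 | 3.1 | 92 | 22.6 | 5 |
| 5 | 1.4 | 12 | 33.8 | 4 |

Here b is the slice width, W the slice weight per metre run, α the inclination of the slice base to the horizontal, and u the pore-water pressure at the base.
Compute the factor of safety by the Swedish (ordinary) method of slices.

Ordinary method of slices: FS = Σ[c'·Δl_i + (W_i cosα_i − u_i·Δl_i)·tanφ'] / Σ W_i sinα_i, with Δl_i = b_i / cosα_i.
Slice 1: Δl = 3.1/cos(-11.0°) = 3.158 m; N'_1 = 62·cos(-11.0°) − 7·3.158 = 38.8; c'Δl = 7.90; W sinα = -11.8
Slice 2: Δl = 1.6/cos(-0.6°) = 1.600 m; N'_2 = 70·cos(-0.6°) − 13·1.600 = 49.2; c'Δl = 4.00; W sinα = -0.7
Slice 3: Δl = 2.8/cos9.1° = 2.836 m; N'_3 = 123·cos9.1° − 12·2.836 = 87.4; c'Δl = 7.09; W sinα = 19.5
Slice 4: Δl = 3.1/cos22.6° = 3.358 m; N'_4 = 92·cos22.6° − 5·3.358 = 68.1; c'Δl = 8.39; W sinα = 35.4
Slice 5: Δl = 1.4/cos33.8° = 1.685 m; N'_5 = 12·cos33.8° − 4·1.685 = 3.2; c'Δl = 4.21; W sinα = 6.7
Σc'Δl = 31.6 kN/m; ΣN' = 246.8 kN/m; ΣW sinα = 48.9 kN/m
Resisting = 31.6 + 246.8·tan25.2° = 31.6 + 116.1 = 147.7 kN/m
FS = 147.7 / 48.9 = 3.019

FS = 3.02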